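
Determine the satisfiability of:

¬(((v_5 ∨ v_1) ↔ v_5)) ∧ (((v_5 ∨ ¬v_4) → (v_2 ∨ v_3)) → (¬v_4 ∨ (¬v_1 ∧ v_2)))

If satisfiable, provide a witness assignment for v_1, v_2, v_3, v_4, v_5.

v_1=T; v_2=F; v_3=F; v_4=F; v_5=F

  ¬(((v_5 ∨ v_1) ↔ v_5)) = True
    (v_5 ∨ v_1) ↔ v_5 = False
      v_5 ∨ v_1 = True
  ((v_5 ∨ ¬v_4) → (v_2 ∨ v_3)) → (¬v_4 ∨ (¬v_1 ∧ v_2)) = True
    (v_5 ∨ ¬v_4) → (v_2 ∨ v_3) = False
      v_5 ∨ ¬v_4 = True
        ¬v_4 = True
      v_2 ∨ v_3 = False
    ¬v_4 ∨ (¬v_1 ∧ v_2) = True
      ¬v_4 = True
      ¬v_1 ∧ v_2 = False
        ¬v_1 = False
Both conjuncts True, so the formula holds.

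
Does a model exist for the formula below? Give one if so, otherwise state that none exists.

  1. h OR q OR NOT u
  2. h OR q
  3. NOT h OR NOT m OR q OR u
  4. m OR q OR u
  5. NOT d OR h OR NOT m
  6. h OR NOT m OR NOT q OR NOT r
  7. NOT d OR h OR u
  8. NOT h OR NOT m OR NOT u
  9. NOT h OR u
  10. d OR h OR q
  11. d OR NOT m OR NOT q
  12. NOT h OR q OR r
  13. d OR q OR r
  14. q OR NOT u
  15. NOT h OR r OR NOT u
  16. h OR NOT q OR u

q = True, r = True, h = False, m = False, d = True, u = True

Try q = False:
  (h OR q) forces h = True.
  (NOT h OR u) forces u = True.
  clause (q OR NOT u) is falsified — backtrack.
So q = True.
Set r = True.
Set h = False.
  then (h OR NOT m OR NOT q OR NOT r) forces m = False.
  then (h OR NOT q OR u) forces u = True.
Set d = True.
All clauses satisfied.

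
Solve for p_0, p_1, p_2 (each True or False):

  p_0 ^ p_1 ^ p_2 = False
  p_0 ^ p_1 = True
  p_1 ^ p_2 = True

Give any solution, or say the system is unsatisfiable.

p_0 = True; p_1 = False; p_2 = True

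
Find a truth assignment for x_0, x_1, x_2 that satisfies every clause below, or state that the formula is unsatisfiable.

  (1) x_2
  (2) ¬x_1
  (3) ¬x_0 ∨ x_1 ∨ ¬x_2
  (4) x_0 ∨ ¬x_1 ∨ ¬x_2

Unit clause (x_2) forces x_2 = True.
Unit clause (¬x_1) forces x_1 = False.
In (¬x_0 ∨ x_1 ∨ ¬x_2) only ¬x_0 is left, so x_0 = False.
Check each clause:
  (x_2): x_2 holds.
  (¬x_1): ¬x_1 holds.
  (¬x_0 ∨ x_1 ∨ ¬x_2): ¬x_0 holds.
  (x_0 ∨ ¬x_1 ∨ ¬x_2): ¬x_1 holds.
All clauses satisfied.

x_0: False, x_1: False, x_2: True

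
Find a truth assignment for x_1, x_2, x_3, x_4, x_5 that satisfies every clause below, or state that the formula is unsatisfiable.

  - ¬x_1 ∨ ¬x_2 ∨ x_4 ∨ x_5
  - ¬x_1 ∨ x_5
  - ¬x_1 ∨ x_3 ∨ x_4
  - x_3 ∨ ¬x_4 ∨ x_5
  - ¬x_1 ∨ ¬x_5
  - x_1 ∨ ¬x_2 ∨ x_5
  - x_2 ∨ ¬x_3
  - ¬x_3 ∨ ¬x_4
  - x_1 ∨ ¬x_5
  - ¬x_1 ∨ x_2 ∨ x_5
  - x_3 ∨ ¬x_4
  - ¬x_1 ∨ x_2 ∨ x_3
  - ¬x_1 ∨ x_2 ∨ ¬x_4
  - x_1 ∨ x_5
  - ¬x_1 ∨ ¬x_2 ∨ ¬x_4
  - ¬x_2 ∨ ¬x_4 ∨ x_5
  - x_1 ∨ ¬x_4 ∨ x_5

Case x_1 = True:
  (¬x_1 ∨ x_5) forces x_5 = True.
  Clause (¬x_1 ∨ ¬x_5) is falsified — contradiction.
Case x_1 = False:
  (x_1 ∨ ¬x_5) forces x_5 = False.
  Clause (x_1 ∨ x_5) is falsified — contradiction.
Both cases fail, so the formula is unsatisfiable.

UNSATISFIABLE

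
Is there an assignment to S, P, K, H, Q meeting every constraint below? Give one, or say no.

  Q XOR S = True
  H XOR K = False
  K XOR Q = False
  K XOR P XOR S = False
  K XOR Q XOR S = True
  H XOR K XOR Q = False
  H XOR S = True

S: True, P: True, K: False, H: False, Q: False

Q XOR S = F XOR T = True ✓
H XOR K = F XOR F = False ✓
K XOR Q = F XOR F = False ✓
K XOR P XOR S = F XOR T XOR T = False ✓
K XOR Q XOR S = F XOR F XOR T = True ✓
H XOR K XOR Q = F XOR F XOR F = False ✓
H XOR S = F XOR T = True ✓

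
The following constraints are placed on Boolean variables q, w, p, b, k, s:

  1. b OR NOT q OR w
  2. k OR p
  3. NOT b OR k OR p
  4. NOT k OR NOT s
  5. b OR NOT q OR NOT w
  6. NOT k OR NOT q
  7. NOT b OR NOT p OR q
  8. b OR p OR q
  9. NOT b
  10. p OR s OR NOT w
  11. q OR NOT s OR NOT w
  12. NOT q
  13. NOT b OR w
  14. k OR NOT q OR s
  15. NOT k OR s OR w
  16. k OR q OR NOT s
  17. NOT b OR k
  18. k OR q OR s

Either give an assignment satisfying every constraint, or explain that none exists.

q: False, w: True, p: True, b: False, k: True, s: False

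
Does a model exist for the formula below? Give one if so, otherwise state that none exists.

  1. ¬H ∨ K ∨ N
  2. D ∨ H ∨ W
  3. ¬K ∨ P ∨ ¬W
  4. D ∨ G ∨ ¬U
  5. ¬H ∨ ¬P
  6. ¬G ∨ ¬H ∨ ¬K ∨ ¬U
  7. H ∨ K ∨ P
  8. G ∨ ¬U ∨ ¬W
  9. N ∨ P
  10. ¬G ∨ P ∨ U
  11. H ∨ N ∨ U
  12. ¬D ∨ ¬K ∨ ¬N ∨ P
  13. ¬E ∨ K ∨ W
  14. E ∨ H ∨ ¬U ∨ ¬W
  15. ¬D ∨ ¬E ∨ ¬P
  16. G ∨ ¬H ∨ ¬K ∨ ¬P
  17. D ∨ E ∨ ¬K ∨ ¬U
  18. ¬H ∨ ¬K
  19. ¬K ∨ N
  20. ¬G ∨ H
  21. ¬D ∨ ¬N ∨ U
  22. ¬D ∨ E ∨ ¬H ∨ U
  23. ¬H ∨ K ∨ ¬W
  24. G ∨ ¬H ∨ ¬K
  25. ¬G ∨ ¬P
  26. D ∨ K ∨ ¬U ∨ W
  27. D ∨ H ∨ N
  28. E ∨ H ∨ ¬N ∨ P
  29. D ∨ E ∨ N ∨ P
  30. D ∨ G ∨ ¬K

W=F, G=F, U=T, H=F, E=F, N=F, P=T, D=T, K=F

Set W = False.
Set G = False.
Set U = True.
  then (D ∨ G ∨ ¬U) forces D = True.
Set H = False.
Try E = True:
  (¬E ∨ K ∨ W) forces K = True.
  (¬D ∨ ¬E ∨ ¬P) forces P = False.
  (N ∨ P) forces N = True.
  clause (¬D ∨ ¬K ∨ ¬N ∨ P) is falsified — backtrack.
So E = False.
Set N = False.
  then (N ∨ P) forces P = True.
  then (¬K ∨ N) forces K = False.
All clauses satisfied.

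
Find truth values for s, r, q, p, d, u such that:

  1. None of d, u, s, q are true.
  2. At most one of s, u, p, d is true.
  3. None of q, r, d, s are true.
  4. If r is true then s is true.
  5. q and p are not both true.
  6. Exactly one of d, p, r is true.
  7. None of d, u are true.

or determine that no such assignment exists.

s = False, r = False, q = False, p = True, d = False, u = False

  (1) {d, u, s, q}: 0 true — none ✓
  (2) {s, u, p, d}: 1 true — at most one ✓
  (3) {q, r, d, s}: 0 true — none ✓
  (4) r=F ⇒ s: vacuous ✓
  (5) q=F, p=T — not both ✓
  (6) {d, p, r}: 1 true — exactly one ✓
  (7) {d, u}: 0 true — none ✓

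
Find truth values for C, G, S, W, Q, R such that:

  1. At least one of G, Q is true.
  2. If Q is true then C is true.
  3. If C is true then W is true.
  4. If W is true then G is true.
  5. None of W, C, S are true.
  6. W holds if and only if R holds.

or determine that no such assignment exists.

C = False; G = True; S = False; W = False; Q = False; R = False

  (1) {G, Q}: 1 true — at least one ✓
  (2) Q=F ⇒ C: vacuous ✓
  (3) C=F ⇒ W: vacuous ✓
  (4) W=F ⇒ G: vacuous ✓
  (5) {W, C, S}: 0 true — none ✓
  (6) W=F, R=F — same ✓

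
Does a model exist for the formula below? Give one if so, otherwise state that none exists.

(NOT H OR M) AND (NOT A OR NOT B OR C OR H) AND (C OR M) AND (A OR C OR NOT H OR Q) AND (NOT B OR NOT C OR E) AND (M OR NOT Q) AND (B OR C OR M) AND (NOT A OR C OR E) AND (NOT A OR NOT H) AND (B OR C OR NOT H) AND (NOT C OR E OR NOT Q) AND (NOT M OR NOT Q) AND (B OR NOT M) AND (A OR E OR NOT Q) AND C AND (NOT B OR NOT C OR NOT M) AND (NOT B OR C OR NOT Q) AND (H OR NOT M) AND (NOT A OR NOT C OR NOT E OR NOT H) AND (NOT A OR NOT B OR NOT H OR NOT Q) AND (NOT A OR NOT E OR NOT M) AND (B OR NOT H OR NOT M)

Q: False, H: False, B: False, A: True, E: True, C: True, M: False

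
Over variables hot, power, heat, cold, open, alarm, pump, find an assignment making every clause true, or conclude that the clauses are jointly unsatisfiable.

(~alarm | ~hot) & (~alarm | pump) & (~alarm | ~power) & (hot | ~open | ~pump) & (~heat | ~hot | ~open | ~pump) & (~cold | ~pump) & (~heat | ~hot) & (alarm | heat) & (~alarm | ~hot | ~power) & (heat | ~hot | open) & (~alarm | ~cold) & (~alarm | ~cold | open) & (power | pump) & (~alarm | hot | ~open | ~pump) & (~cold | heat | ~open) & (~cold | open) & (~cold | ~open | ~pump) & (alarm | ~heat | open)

Try hot = True:
  (~alarm | ~hot) forces alarm = False.
  (~heat | ~hot) forces heat = False.
  clause (alarm | heat) is falsified — backtrack.
So hot = False.
Set power = False.
  then (power | pump) forces pump = True.
  then (hot | ~open | ~pump) forces open = False.
  then (~cold | ~pump) forces cold = False.
Set heat = True.
  then (alarm | ~heat | open) forces alarm = True.
All clauses satisfied.

hot = False, power = False, heat = True, cold = False, open = False, alarm = True, pump = True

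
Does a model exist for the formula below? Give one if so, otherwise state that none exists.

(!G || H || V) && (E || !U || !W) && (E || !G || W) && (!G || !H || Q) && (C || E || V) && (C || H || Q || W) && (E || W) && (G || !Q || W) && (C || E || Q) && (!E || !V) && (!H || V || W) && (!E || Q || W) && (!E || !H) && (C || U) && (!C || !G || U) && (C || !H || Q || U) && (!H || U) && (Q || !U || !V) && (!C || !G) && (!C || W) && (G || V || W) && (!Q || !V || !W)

G: False, H: False, C: False, Q: True, W: True, U: True, E: True, V: False

Set G = False.
Set H = False.
Set C = False.
  then (C || U) forces U = True.
Set Q = True.
  then (G || !Q || W) forces W = True.
  then (!Q || !V || !W) forces V = False.
  then (E || !U || !W) forces E = True.
All clauses satisfied.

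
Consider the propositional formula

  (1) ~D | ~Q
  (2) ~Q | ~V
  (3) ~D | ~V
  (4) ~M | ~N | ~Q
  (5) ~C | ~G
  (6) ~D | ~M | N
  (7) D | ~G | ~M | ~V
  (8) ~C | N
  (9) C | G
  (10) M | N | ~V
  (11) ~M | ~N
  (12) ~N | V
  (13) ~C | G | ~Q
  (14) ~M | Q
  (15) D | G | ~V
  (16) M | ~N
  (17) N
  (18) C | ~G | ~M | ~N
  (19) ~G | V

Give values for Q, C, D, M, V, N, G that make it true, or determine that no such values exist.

Case N = True:
  (~M | ~N) forces M = False.
  Clause (M | ~N) is falsified — contradiction.
Case N = False:
  Clause (N) is falsified — contradiction.
Both cases fail, so the formula is unsatisfiable.

The formula is unsatisfiable.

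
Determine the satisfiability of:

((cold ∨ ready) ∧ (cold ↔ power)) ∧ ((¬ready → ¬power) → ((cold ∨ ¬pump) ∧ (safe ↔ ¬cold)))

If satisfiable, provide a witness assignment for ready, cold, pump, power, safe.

ready = True, cold = False, pump = False, power = False, safe = True

  (cold ∨ ready) ∧ (cold ↔ power) = True
    cold ∨ ready = True
    cold ↔ power = True
  (¬ready → ¬power) → ((cold ∨ ¬pump) ∧ (safe ↔ ¬cold)) = True
    ¬ready → ¬power = True
      ¬ready = False
      ¬power = True
    (cold ∨ ¬pump) ∧ (safe ↔ ¬cold) = True
      cold ∨ ¬pump = True
        ¬pump = True
      safe ↔ ¬cold = True
        ¬cold = True
Both conjuncts True, so the formula holds.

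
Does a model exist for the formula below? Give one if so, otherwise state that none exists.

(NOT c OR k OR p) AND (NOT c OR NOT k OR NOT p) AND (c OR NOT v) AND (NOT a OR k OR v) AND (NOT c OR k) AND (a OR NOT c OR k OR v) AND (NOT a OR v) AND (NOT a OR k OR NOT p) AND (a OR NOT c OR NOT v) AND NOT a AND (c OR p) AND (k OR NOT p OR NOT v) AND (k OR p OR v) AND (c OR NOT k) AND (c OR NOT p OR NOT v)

v=F, c=T, a=F, p=F, k=T

Unit clause (NOT a) forces a = False.
Try v = True:
  (c OR NOT v) forces c = True.
  clause (a OR NOT c OR NOT v) is falsified — backtrack.
So v = False.
Set c = True.
  then (NOT c OR k) forces k = True.
  then (NOT c OR NOT k OR NOT p) forces p = False.
All clauses satisfied.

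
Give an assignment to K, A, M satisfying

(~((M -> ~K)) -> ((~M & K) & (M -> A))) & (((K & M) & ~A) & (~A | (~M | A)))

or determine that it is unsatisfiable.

Unsatisfiable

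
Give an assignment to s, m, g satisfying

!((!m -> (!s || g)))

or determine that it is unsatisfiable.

s = True; m = False; g = False

  !((!m -> (!s || g))) = True
    !m -> (!s || g) = False
      !m = True
      !s || g = False
        !s = False
The formula evaluates to True.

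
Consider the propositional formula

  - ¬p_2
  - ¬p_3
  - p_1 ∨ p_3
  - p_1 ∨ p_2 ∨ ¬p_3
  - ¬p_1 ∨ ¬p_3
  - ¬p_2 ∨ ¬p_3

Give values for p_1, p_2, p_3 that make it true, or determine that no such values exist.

Unit clause (¬p_2) forces p_2 = False.
Unit clause (¬p_3) forces p_3 = False.
In (p_1 ∨ p_3) only p_1 is left, so p_1 = True.
All clauses satisfied.

p_1 = True, p_2 = False, p_3 = False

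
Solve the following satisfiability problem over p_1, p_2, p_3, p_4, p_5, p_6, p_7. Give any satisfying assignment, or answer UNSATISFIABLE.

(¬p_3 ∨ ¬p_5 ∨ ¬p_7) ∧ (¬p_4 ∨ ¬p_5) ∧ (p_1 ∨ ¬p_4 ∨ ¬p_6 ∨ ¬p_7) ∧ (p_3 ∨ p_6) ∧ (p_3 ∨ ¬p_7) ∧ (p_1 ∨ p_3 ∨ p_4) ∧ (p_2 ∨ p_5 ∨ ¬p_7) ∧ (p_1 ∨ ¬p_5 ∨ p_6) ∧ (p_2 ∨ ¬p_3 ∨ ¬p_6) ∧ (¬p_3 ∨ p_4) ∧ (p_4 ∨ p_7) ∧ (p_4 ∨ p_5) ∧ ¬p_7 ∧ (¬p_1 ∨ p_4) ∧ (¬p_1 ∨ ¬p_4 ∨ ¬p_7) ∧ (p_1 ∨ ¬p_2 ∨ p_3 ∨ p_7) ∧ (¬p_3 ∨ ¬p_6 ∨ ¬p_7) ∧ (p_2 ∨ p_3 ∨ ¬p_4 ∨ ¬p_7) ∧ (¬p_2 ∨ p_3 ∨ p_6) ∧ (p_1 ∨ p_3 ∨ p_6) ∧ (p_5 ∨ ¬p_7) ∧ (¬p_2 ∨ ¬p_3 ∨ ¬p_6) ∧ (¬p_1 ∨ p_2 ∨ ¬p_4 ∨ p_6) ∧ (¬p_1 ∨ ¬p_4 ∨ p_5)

p_1: False, p_2: False, p_3: True, p_4: True, p_5: False, p_6: False, p_7: False

Unit clause (¬p_7) forces p_7 = False.
In (p_4 ∨ p_7) only p_4 is left, so p_4 = True.
In (¬p_4 ∨ ¬p_5) only ¬p_5 is left, so p_5 = False.
In (¬p_1 ∨ ¬p_4 ∨ p_5) only ¬p_1 is left, so p_1 = False.
Set p_2 = False.
Set p_3 = True.
  then (p_2 ∨ ¬p_3 ∨ ¬p_6) forces p_6 = False.
All clauses satisfied.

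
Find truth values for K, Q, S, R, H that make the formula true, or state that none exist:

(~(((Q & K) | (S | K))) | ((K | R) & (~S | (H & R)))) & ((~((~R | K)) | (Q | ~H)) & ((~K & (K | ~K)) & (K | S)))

K: False, Q: False, S: True, R: True, H: True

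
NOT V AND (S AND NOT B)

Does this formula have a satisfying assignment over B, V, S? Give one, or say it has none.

B=F, V=F, S=T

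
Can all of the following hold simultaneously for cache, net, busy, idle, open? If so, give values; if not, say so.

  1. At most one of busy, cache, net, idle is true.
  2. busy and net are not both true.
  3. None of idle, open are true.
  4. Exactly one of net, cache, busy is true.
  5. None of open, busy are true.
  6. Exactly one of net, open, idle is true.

cache: False; net: True; busy: False; idle: False; open: False

  (1) {busy, cache, net, idle}: 1 true — at most one ✓
  (2) busy=F, net=T — not both ✓
  (3) {idle, open}: 0 true — none ✓
  (4) {net, cache, busy}: 1 true — exactly one ✓
  (5) {open, busy}: 0 true — none ✓
  (6) {net, open, idle}: 1 true — exactly one ✓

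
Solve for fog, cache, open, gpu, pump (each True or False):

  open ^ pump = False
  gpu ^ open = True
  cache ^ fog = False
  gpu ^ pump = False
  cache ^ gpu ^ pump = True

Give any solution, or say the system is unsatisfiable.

Adding constraints 1, 2, 4 mod 2: every variable appears an even number of times on the left, so the left side is 0.
But the right sides sum to 1 (mod 2). 0 ≠ 1 — the system is inconsistent.

UNSATISFIABLE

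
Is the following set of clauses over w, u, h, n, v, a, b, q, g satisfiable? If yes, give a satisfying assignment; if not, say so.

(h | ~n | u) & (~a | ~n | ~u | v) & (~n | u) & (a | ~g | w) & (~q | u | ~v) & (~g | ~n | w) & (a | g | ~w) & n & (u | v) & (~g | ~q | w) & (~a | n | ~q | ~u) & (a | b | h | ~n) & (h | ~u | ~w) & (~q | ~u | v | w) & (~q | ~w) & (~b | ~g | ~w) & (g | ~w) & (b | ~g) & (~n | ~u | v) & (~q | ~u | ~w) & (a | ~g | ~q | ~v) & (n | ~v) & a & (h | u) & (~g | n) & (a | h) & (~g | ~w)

Unit clause (n) forces n = True.
Unit clause (a) forces a = True.
In (~n | u) only u is left, so u = True.
In (~n | ~u | v) only v is left, so v = True.
Set w = False.
  then (~g | ~n | w) forces g = False.
Set h = True.
Set b = False.
Set q = True.
All clauses satisfied.

w = False, u = True, h = True, n = True, v = True, a = True, b = False, q = True, g = False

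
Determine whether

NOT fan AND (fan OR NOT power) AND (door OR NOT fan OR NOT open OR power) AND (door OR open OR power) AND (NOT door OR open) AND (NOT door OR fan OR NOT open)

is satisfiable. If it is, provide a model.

Unit clause (NOT fan) forces fan = False.
In (fan OR NOT power) only NOT power is left, so power = False.
Set open = True.
  then (NOT door OR fan OR NOT open) forces door = False.
Check each clause:
  (NOT fan): NOT fan holds.
  (fan OR NOT power): NOT power holds.
  (door OR NOT fan OR NOT open OR power): NOT fan holds.
  (door OR open OR power): open holds.
  (NOT door OR open): NOT door holds.
  (NOT door OR fan OR NOT open): NOT door holds.
All clauses satisfied.

fan = False, open = True, power = False, door = False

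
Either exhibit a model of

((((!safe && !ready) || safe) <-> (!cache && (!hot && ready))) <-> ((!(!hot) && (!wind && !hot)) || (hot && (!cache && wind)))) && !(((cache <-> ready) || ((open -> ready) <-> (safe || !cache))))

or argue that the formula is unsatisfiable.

wind = True, open = False, ready = False, hot = True, cache = True, safe = False

  (((!safe && !ready) || safe) <-> (!cache && (!hot && ready))) <-> ((!(!hot) && (!wind && !hot)) || (hot && (!cache && wind))) = True
    ((!safe && !ready) || safe) <-> (!cache && (!hot && ready)) = False
      (!safe && !ready) || safe = True
        !safe && !ready = True
          !safe = True
          !ready = True
      !cache && (!hot && ready) = False
        !cache = False
        !hot && ready = False
          !hot = False
    (!(!hot) && (!wind && !hot)) || (hot && (!cache && wind)) = False
      !(!hot) && (!wind && !hot) = False
        !(!hot) = True
          !hot = False
        !wind && !hot = False
          !wind = False
          !hot = False
      hot && (!cache && wind) = False
        !cache && wind = False
          !cache = False
  !(((cache <-> ready) || ((open -> ready) <-> (safe || !cache)))) = True
    (cache <-> ready) || ((open -> ready) <-> (safe || !cache)) = False
      cache <-> ready = False
      (open -> ready) <-> (safe || !cache) = False
        open -> ready = True
        safe || !cache = False
          !cache = False
Both conjuncts True, so the formula holds.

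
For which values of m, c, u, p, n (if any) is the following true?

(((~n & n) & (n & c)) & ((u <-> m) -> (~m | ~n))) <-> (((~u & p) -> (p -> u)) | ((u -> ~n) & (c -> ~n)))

m: True, c: True, u: False, p: True, n: True

  (((~n & n) & (n & c)) & ((u <-> m) -> (~m | ~n))) <-> (((~u & p) -> (p -> u)) | ((u -> ~n) & (c -> ~n))) = True
    ((~n & n) & (n & c)) & ((u <-> m) -> (~m | ~n)) = False
      (~n & n) & (n & c) = False
        ~n & n = False
          ~n = False
        n & c = True
      (u <-> m) -> (~m | ~n) = True
        u <-> m = False
        ~m | ~n = False
          ~m = False
          ~n = False
    ((~u & p) -> (p -> u)) | ((u -> ~n) & (c -> ~n)) = False
      (~u & p) -> (p -> u) = False
        ~u & p = True
          ~u = True
        p -> u = False
      (u -> ~n) & (c -> ~n) = False
        u -> ~n = True
          ~n = False
        c -> ~n = False
          ~n = False
The formula evaluates to True.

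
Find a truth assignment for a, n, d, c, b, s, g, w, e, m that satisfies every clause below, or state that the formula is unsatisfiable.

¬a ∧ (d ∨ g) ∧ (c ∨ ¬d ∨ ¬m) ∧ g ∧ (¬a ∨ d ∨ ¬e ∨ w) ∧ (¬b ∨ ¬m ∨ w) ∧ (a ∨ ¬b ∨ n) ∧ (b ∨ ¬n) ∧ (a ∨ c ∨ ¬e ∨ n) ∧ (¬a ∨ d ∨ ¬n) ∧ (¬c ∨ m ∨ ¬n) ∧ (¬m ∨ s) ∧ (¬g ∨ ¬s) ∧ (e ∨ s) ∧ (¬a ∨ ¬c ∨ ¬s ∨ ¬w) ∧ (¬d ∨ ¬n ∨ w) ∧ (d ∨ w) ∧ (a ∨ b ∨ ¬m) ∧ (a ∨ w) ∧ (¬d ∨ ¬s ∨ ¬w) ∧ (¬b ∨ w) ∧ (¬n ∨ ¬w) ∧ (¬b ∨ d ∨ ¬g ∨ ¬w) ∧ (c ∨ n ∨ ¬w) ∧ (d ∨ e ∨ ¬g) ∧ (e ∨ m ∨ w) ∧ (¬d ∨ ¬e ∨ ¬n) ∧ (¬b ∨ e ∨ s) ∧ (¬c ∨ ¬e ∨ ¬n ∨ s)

a = False, n = False, d = True, c = True, b = False, s = False, g = True, w = True, e = True, m = False

Unit clause (¬a) forces a = False.
Unit clause (g) forces g = True.
In (¬g ∨ ¬s) only ¬s is left, so s = False.
In (e ∨ s) only e is left, so e = True.
In (a ∨ w) only w is left, so w = True.
In (¬n ∨ ¬w) only ¬n is left, so n = False.
In (c ∨ n ∨ ¬w) only c is left, so c = True.
In (a ∨ ¬b ∨ n) only ¬b is left, so b = False.
In (¬m ∨ s) only ¬m is left, so m = False.
Set d = True.
All clauses satisfied.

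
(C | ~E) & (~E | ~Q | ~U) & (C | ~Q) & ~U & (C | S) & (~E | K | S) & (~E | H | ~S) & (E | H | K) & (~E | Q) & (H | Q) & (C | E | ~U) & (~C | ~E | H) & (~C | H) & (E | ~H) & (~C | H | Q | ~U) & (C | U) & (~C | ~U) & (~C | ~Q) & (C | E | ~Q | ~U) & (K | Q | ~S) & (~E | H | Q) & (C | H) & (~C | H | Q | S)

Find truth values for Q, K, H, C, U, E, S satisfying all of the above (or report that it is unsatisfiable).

Unsatisfiable — no assignment works.

Case Q = True:
  (C | ~Q) forces C = True.
  Clause (~C | ~Q) is falsified — contradiction.
Case Q = False:
  (~U) forces U = False.
  (~E | Q) forces E = False.
  (H | Q) forces H = True.
  Clause (E | ~H) is falsified — contradiction.
Both cases fail, so the formula is unsatisfiable.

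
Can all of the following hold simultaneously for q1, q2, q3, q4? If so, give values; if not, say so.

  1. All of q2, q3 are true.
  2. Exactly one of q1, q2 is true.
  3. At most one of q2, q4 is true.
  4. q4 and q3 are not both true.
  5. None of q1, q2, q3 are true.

Case q2 = True:
  Constraint (5) is violated (q2=T) — contradiction.
Case q2 = False:
  Constraint (1) is violated (q2=F) — contradiction.
Both cases fail — unsatisfiable.

UNSATISFIABLE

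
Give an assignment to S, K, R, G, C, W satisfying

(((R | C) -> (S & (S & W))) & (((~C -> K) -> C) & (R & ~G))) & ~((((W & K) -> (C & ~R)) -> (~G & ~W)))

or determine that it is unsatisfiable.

S: True, K: False, R: True, G: False, C: True, W: True

  ((R | C) -> (S & (S & W))) & (((~C -> K) -> C) & (R & ~G)) = True
    (R | C) -> (S & (S & W)) = True
      R | C = True
      S & (S & W) = True
        S & W = True
    ((~C -> K) -> C) & (R & ~G) = True
      (~C -> K) -> C = True
        ~C -> K = True
          ~C = False
      R & ~G = True
        ~G = True
  ~((((W & K) -> (C & ~R)) -> (~G & ~W))) = True
    ((W & K) -> (C & ~R)) -> (~G & ~W) = False
      (W & K) -> (C & ~R) = True
        W & K = False
        C & ~R = False
          ~R = False
      ~G & ~W = False
        ~G = True
        ~W = False
Both conjuncts True, so the formula holds.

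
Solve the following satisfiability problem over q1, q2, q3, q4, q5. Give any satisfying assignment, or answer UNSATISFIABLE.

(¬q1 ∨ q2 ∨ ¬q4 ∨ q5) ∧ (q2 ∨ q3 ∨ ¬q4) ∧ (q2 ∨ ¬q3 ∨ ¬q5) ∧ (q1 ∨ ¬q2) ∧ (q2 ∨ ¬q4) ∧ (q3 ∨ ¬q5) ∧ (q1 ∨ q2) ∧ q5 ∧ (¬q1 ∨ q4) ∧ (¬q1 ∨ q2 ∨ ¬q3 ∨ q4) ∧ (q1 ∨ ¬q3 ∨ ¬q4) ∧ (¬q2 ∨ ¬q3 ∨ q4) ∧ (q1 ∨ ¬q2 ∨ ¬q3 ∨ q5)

Unit clause (q5) forces q5 = True.
In (q3 ∨ ¬q5) only q3 is left, so q3 = True.
In (q2 ∨ ¬q3 ∨ ¬q5) only q2 is left, so q2 = True.
In (q1 ∨ ¬q2) only q1 is left, so q1 = True.
In (¬q1 ∨ q4) only q4 is left, so q4 = True.
All clauses satisfied.

q1 = True, q2 = True, q3 = True, q4 = True, q5 = True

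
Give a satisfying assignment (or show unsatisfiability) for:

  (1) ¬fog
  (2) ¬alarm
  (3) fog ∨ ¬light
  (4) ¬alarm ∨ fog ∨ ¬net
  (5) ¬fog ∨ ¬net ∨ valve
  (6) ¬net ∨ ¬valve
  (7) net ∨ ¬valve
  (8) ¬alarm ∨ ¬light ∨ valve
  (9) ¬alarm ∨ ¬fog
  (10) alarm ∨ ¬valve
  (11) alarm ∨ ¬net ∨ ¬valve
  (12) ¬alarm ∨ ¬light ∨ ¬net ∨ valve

fog = False, alarm = False, light = False, net = False, valve = False

Unit clause (¬fog) forces fog = False.
Unit clause (¬alarm) forces alarm = False.
In (fog ∨ ¬light) only ¬light is left, so light = False.
In (alarm ∨ ¬valve) only ¬valve is left, so valve = False.
Set net = False.
All clauses satisfied.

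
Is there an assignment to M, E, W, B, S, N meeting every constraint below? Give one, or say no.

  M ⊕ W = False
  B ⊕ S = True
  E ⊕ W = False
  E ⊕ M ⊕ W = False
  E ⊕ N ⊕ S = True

M: False, E: False, W: False, B: True, S: False, N: True

M ⊕ W = F ⊕ F = False ✓
B ⊕ S = T ⊕ F = True ✓
E ⊕ W = F ⊕ F = False ✓
E ⊕ M ⊕ W = F ⊕ F ⊕ F = False ✓
E ⊕ N ⊕ S = F ⊕ T ⊕ F = True ✓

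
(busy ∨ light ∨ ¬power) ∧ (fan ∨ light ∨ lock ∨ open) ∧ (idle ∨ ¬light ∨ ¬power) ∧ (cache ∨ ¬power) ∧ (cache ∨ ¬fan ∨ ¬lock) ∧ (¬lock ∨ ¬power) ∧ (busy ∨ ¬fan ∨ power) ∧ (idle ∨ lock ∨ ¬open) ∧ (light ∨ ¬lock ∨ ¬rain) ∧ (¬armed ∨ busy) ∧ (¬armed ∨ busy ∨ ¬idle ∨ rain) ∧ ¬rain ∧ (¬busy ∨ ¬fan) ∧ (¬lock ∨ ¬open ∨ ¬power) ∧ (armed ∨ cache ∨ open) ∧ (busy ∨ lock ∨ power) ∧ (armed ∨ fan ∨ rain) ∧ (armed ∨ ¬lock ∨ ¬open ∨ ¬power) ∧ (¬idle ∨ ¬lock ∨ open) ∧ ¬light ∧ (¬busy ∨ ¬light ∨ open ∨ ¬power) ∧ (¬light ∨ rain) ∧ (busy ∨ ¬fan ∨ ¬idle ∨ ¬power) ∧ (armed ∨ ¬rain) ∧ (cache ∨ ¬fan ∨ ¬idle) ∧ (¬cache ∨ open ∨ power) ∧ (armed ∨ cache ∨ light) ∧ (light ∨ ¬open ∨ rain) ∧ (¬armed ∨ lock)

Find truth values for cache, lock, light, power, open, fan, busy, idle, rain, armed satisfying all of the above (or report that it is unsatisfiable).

cache = False; lock = True; light = False; power = False; open = False; fan = False; busy = True; idle = False; rain = False; armed = True

Unit clause (¬rain) forces rain = False.
Unit clause (¬light) forces light = False.
In (light ∨ ¬open ∨ rain) only ¬open is left, so open = False.
Try cache = True:
  (¬cache ∨ open ∨ power) forces power = True.
  (busy ∨ light ∨ ¬power) forces busy = True.
  (¬lock ∨ ¬power) forces lock = False.
  (fan ∨ light ∨ lock ∨ open) forces fan = True.
  clause (¬busy ∨ ¬fan) is falsified — backtrack.
So cache = False.
  then (cache ∨ ¬power) forces power = False.
  then (armed ∨ cache ∨ open) forces armed = True.
  then (¬armed ∨ lock) forces lock = True.
  then (cache ∨ ¬fan ∨ ¬lock) forces fan = False.
  then (¬armed ∨ busy) forces busy = True.
  then (¬idle ∨ ¬lock ∨ open) forces idle = False.
All clauses satisfied.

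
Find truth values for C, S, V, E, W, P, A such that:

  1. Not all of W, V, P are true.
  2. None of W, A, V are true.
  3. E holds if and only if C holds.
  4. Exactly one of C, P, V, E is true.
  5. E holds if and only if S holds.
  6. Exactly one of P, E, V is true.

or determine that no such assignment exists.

C=F; S=F; V=F; E=F; W=F; P=T; A=F

  (1) {W, V, P}: 1/3 true — not all ✓
  (2) {W, A, V}: 0 true — none ✓
  (3) E=F, C=F — same ✓
  (4) {C, P, V, E}: 1 true — exactly one ✓
  (5) E=F, S=F — same ✓
  (6) {P, E, V}: 1 true — exactly one ✓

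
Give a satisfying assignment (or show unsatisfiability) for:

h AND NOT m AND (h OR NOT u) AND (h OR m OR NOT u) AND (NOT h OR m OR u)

m = False; h = True; u = True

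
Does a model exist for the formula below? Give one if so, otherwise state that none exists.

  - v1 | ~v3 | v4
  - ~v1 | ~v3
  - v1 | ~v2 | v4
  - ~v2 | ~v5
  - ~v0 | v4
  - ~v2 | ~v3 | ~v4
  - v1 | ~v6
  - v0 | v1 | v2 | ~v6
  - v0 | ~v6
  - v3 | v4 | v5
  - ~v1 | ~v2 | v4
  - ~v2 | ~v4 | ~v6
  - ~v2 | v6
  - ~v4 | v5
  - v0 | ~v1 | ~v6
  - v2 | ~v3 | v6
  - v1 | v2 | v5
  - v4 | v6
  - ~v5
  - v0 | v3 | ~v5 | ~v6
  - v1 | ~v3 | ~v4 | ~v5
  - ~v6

No satisfying assignment exists.

Case v4 = True:
  (~v4 | v5) forces v5 = True.
  Clause (~v5) is falsified — contradiction.
Case v4 = False:
  (~v0 | v4) forces v0 = False.
  (v0 | ~v6) forces v6 = False.
  Clause (v4 | v6) is falsified — contradiction.
Both cases fail, so the formula is unsatisfiable.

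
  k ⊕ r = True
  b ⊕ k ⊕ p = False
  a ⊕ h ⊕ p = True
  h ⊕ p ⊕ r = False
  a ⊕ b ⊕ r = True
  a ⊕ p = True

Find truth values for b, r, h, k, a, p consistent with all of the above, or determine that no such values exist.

Adding constraints 1, 2, 5, 6 mod 2: every variable appears an even number of times on the left, so the left side is 0.
But the right sides sum to 1 (mod 2). 0 ≠ 1 — the system is inconsistent.

Unsatisfiable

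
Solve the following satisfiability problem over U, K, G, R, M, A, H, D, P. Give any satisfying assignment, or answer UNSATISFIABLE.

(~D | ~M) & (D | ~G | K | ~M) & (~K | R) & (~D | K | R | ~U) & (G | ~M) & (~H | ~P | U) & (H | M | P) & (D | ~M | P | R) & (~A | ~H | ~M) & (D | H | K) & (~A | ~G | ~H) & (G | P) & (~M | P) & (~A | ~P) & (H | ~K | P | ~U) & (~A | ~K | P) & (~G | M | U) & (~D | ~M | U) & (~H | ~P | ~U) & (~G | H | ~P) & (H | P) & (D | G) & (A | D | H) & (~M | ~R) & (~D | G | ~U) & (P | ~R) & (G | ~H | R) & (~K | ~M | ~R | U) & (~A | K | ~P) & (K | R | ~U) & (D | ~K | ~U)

U: False, K: False, G: False, R: False, M: False, A: False, H: False, D: True, P: True

Set U = False.
Set K = False.
Try G = True:
  (~G | M | U) forces M = True.
  (~D | ~M) forces D = False.
  clause (D | ~G | K | ~M) is falsified — backtrack.
So G = False.
  then (G | ~M) forces M = False.
  then (G | P) forces P = True.
  then (~A | ~P) forces A = False.
  then (D | G) forces D = True.
  then (~H | ~P | U) forces H = False.
Set R = False.
All clauses satisfied.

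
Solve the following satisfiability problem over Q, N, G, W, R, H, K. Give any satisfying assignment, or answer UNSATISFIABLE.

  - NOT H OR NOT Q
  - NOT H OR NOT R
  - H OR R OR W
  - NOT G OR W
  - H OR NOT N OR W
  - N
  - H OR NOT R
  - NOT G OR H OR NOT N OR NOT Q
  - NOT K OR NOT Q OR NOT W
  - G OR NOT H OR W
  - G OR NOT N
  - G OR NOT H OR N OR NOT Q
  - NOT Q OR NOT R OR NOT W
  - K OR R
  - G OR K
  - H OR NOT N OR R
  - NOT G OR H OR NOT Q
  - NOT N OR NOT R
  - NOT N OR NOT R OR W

Q: False, N: True, G: True, W: True, R: False, H: True, K: True

Unit clause (N) forces N = True.
In (G OR NOT N) only G is left, so G = True.
In (NOT N OR NOT R) only NOT R is left, so R = False.
In (NOT G OR W) only W is left, so W = True.
In (K OR R) only K is left, so K = True.
In (H OR NOT N OR R) only H is left, so H = True.
In (NOT H OR NOT Q) only NOT Q is left, so Q = False.
All clauses satisfied.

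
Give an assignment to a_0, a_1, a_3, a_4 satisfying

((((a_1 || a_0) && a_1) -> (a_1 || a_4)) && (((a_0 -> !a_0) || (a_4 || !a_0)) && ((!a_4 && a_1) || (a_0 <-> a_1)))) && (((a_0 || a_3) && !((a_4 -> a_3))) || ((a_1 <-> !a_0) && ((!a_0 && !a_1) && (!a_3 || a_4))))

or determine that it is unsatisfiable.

a_0 = True, a_1 = True, a_3 = False, a_4 = True

  (((a_1 || a_0) && a_1) -> (a_1 || a_4)) && (((a_0 -> !a_0) || (a_4 || !a_0)) && ((!a_4 && a_1) || (a_0 <-> a_1))) = True
    ((a_1 || a_0) && a_1) -> (a_1 || a_4) = True
      (a_1 || a_0) && a_1 = True
        a_1 || a_0 = True
      a_1 || a_4 = True
    ((a_0 -> !a_0) || (a_4 || !a_0)) && ((!a_4 && a_1) || (a_0 <-> a_1)) = True
      (a_0 -> !a_0) || (a_4 || !a_0) = True
        a_0 -> !a_0 = False
          !a_0 = False
        a_4 || !a_0 = True
          !a_0 = False
      (!a_4 && a_1) || (a_0 <-> a_1) = True
        !a_4 && a_1 = False
          !a_4 = False
        a_0 <-> a_1 = True
  ((a_0 || a_3) && !((a_4 -> a_3))) || ((a_1 <-> !a_0) && ((!a_0 && !a_1) && (!a_3 || a_4))) = True
    (a_0 || a_3) && !((a_4 -> a_3)) = True
      a_0 || a_3 = True
      !((a_4 -> a_3)) = True
        a_4 -> a_3 = False
    (a_1 <-> !a_0) && ((!a_0 && !a_1) && (!a_3 || a_4)) = False
      a_1 <-> !a_0 = False
        !a_0 = False
      (!a_0 && !a_1) && (!a_3 || a_4) = False
        !a_0 && !a_1 = False
          !a_0 = False
          !a_1 = False
        !a_3 || a_4 = True
          !a_3 = True
Both conjuncts True, so the formula holds.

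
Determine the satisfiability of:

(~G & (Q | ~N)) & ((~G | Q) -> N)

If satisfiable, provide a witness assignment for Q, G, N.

Q=T, G=F, N=T

  ~G & (Q | ~N) = True
    ~G = True
    Q | ~N = True
      ~N = False
  (~G | Q) -> N = True
    ~G | Q = True
      ~G = True
Both conjuncts True, so the formula holds.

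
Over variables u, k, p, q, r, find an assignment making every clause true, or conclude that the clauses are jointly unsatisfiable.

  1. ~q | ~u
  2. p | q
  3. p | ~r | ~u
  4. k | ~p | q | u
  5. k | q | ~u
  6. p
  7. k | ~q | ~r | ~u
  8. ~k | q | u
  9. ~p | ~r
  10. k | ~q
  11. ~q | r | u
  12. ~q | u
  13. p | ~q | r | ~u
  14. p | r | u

u = True, k = True, p = True, q = False, r = False

Unit clause (p) forces p = True.
In (~p | ~r) only ~r is left, so r = False.
Set u = True.
  then (~q | ~u) forces q = False.
  then (k | q | ~u) forces k = True.
All clauses satisfied.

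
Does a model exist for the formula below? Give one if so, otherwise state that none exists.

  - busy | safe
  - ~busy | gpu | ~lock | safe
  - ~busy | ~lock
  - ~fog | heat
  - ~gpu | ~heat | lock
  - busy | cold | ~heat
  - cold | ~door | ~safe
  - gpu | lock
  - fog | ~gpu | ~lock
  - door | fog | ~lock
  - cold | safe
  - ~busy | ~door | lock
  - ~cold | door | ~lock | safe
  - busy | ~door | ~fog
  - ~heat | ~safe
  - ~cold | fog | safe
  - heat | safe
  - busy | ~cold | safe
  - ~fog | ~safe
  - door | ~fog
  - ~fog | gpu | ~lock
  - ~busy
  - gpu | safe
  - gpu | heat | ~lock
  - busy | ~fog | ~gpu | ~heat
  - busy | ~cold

Unit clause (~busy) forces busy = False.
In (busy | ~cold) only ~cold is left, so cold = False.
In (busy | safe) only safe is left, so safe = True.
In (busy | cold | ~heat) only ~heat is left, so heat = False.
In (cold | ~door | ~safe) only ~door is left, so door = False.
In (~fog | ~safe) only ~fog is left, so fog = False.
In (door | fog | ~lock) only ~lock is left, so lock = False.
In (gpu | lock) only gpu is left, so gpu = True.
All clauses satisfied.

gpu=T, door=F, busy=F, heat=F, cold=F, safe=T, lock=F, fog=F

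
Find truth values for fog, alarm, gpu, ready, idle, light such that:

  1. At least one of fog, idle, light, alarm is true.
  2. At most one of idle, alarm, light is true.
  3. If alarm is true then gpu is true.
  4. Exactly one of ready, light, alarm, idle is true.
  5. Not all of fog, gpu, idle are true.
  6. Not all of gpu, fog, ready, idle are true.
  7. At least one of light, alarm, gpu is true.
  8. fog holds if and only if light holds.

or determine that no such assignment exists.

fog = False; alarm = False; gpu = True; ready = False; idle = True; light = False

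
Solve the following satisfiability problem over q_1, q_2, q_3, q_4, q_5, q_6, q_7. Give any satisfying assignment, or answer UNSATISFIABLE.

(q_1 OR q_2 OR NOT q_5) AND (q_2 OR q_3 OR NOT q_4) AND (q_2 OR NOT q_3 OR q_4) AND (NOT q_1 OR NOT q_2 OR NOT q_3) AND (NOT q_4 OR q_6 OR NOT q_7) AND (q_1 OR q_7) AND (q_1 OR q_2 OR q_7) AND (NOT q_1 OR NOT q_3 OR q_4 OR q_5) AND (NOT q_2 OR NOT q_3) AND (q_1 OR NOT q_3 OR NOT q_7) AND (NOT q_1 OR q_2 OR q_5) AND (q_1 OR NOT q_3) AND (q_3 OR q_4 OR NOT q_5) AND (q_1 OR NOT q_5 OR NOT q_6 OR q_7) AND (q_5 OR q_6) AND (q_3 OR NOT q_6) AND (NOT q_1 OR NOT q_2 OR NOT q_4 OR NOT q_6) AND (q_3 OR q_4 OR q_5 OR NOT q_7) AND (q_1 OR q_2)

Set q_1 = True.
Set q_2 = False.
  then (NOT q_1 OR q_2 OR q_5) forces q_5 = True.
Try q_3 = False:
  (q_2 OR q_3 OR NOT q_4) forces q_4 = False.
  clause (q_3 OR q_4 OR NOT q_5) is falsified — backtrack.
So q_3 = True.
  then (q_2 OR NOT q_3 OR q_4) forces q_4 = True.
Set q_6 = False.
  then (NOT q_4 OR q_6 OR NOT q_7) forces q_7 = False.
All clauses satisfied.

q_1=T, q_2=F, q_3=T, q_4=T, q_5=T, q_6=F, q_7=F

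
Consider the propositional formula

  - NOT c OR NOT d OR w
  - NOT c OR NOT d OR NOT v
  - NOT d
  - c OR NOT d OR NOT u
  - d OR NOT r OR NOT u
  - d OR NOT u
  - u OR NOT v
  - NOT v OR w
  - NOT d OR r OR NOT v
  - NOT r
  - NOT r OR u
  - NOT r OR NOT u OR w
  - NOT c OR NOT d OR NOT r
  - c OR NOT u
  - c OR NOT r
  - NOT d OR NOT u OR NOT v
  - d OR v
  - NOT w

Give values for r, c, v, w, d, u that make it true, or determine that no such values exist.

Unsatisfiable

Case d = True:
  Clause (NOT d) is falsified — contradiction.
Case d = False:
  (d OR NOT u) forces u = False.
  (u OR NOT v) forces v = False.
  Clause (d OR v) is falsified — contradiction.
Both cases fail, so the formula is unsatisfiable.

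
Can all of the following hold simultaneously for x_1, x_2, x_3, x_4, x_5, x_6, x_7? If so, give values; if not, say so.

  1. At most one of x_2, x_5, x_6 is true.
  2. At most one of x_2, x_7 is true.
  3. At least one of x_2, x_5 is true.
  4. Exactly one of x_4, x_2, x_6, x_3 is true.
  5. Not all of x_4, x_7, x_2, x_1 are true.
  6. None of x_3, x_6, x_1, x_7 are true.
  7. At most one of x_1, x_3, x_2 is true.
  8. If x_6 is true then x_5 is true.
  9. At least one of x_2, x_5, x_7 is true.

x_1 = False, x_2 = True, x_3 = False, x_4 = False, x_5 = False, x_6 = False, x_7 = False

  (1) {x_2, x_5, x_6}: 1 true — at most one ✓
  (2) {x_2, x_7}: 1 true — at most one ✓
  (3) {x_2, x_5}: 1 true — at least one ✓
  (4) {x_4, x_2, x_6, x_3}: 1 true — exactly one ✓
  (5) {x_4, x_7, x_2, x_1}: 1/4 true — not all ✓
  (6) {x_3, x_6, x_1, x_7}: 0 true — none ✓
  (7) {x_1, x_3, x_2}: 1 true — at most one ✓
  (8) x_6=F ⇒ x_5: vacuous ✓
  (9) {x_2, x_5, x_7}: 1 true — at least one ✓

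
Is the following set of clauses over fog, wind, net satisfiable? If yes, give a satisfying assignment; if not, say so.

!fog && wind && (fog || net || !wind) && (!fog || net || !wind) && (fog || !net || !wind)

Case fog = True:
  Clause (!fog) is falsified — contradiction.
Case fog = False:
  (wind) forces wind = True.
  (fog || net || !wind) forces net = True.
  Clause (fog || !net || !wind) is falsified — contradiction.
Both cases fail, so the formula is unsatisfiable.

Unsatisfiable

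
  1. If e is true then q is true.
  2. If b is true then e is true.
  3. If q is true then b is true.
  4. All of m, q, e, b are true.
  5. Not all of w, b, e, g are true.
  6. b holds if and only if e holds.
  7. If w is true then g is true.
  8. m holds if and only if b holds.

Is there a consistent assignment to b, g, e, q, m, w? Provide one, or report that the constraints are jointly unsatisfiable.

b = True; g = True; e = True; q = True; m = True; w = False

  (1) e=T ⇒ q: T ✓
  (2) b=T ⇒ e: T ✓
  (3) q=T ⇒ b: T ✓
  (4) {m, q, e, b}: all 4 true ✓
  (5) {w, b, e, g}: 3/4 true — not all ✓
  (6) b=T, e=T — same ✓
  (7) w=F ⇒ g: vacuous ✓
  (8) m=T, b=T — same ✓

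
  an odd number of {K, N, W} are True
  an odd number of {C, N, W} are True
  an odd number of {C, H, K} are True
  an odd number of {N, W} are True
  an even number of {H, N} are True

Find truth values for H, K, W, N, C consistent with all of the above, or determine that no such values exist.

H = True, K = False, W = False, N = True, C = False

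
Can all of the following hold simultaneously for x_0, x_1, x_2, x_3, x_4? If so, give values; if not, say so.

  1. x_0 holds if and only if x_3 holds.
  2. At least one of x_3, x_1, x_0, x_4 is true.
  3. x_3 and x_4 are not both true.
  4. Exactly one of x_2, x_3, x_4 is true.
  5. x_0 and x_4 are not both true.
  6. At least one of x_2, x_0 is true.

x_0: True, x_1: True, x_2: False, x_3: True, x_4: False

  (1) x_0=T, x_3=T — same ✓
  (2) {x_3, x_1, x_0, x_4}: 3 true — at least one ✓
  (3) x_3=T, x_4=F — not both ✓
  (4) {x_2, x_3, x_4}: 1 true — exactly one ✓
  (5) x_0=T, x_4=F — not both ✓
  (6) {x_2, x_0}: 1 true — at least one ✓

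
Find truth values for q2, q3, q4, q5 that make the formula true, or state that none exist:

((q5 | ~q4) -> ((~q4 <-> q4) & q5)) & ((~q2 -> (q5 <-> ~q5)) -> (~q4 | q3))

q2 = False; q3 = False; q4 = True; q5 = False

  (q5 | ~q4) -> ((~q4 <-> q4) & q5) = True
    q5 | ~q4 = False
      ~q4 = False
    (~q4 <-> q4) & q5 = False
      ~q4 <-> q4 = False
        ~q4 = False
  (~q2 -> (q5 <-> ~q5)) -> (~q4 | q3) = True
    ~q2 -> (q5 <-> ~q5) = False
      ~q2 = True
      q5 <-> ~q5 = False
        ~q5 = True
    ~q4 | q3 = False
      ~q4 = False
Both conjuncts True, so the formula holds.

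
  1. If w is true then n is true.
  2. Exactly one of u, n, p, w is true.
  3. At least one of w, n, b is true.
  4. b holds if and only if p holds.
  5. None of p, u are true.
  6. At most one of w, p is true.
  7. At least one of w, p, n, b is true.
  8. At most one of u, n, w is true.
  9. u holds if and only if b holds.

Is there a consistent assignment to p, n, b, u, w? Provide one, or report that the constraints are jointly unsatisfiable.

p = False; n = True; b = False; u = False; w = False

  (1) w=F ⇒ n: vacuous ✓
  (2) {u, n, p, w}: 1 true — exactly one ✓
  (3) {w, n, b}: 1 true — at least one ✓
  (4) b=F, p=F — same ✓
  (5) {p, u}: 0 true — none ✓
  (6) {w, p}: 0 true — at most one ✓
  (7) {w, p, n, b}: 1 true — at least one ✓
  (8) {u, n, w}: 1 true — at most one ✓
  (9) u=F, b=F — same ✓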